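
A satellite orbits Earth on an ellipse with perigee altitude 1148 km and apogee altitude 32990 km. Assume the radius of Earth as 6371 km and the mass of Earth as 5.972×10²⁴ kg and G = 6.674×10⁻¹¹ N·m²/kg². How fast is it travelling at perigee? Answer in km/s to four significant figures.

v ≈ 9.435 km/s

μ = GM = 6.674×10⁻¹¹ × 5.972×10²⁴ = 3.986×10¹⁴ m³/s².
r_p = 6371 + 1148 = 7519.0 km = 7.5190×10⁶ m.
r_a = 6371 + 32990 = 39361 km = 3.9361×10⁷ m.
Semi-major axis a = (r_p + r_a)/2 = 23440 km = 2.344×10⁷ m.
Vis-viva: v² = μ(2/r − 1/a) = 3.986×10¹⁴ × (2.660×10⁻⁷ − 4.266×10⁻⁸) = 8.901×10⁷ m²/s².
v = 9435 m/s = 9.435 km/s.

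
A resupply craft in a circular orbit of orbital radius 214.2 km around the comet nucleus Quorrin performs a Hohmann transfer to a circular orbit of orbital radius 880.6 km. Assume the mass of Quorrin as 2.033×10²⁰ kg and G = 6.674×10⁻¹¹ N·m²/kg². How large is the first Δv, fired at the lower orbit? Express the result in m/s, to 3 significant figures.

Δv ≈ 67.5 m/s

μ = GM = 6.674×10⁻¹¹ × 2.033×10²⁰ = 1.357×10¹⁰ m³/s².
r₁ = 214.2 km = 2.142×10⁵ m.
r₂ = 880.6 km = 8.806×10⁵ m.
Transfer ellipse a_t = (r₁ + r₂)/2 = 5.474×10⁵ m.
At r₁: circular v_c1 = √(μ/r₁) = 251.7 m/s; transfer-periapsis v_p = √[μ(2/r₁ − 1/a_t)] = 319.2 m/s.
Δv₁ = v_p − v_c1 = 67.54 m/s.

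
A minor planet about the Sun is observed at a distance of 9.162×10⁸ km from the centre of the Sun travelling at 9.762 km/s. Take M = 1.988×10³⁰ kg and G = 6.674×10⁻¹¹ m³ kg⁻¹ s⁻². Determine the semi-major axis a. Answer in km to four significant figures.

a ≈ 6.827×10⁸ km

μ = GM = 6.674×10⁻¹¹ × 1.988×10³⁰ = 1.327×10²⁰ m³/s².
r = 9.162×10¹¹ m.
Specific orbital energy ε = v²/2 − μ/r = (9762)²/2 − 1.327×10²⁰/9.162×10¹¹ = -9.717×10⁷ J/kg.
Since ε = −μ/(2a), a = −μ/(2ε) = 6.827×10¹¹ m = 6.8274×10⁸ km.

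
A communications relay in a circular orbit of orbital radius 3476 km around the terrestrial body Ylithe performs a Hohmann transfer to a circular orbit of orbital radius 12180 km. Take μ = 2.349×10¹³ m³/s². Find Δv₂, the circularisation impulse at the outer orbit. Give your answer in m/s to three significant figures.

Δv ≈ 463 m/s

r₁ = 3476 km = 3.476×10⁶ m.
r₂ = 12180 km = 1.218×10⁷ m.
Transfer ellipse a_t = (r₁ + r₂)/2 = 7.828×10⁶ m.
At r₁: circular v_c1 = √(μ/r₁) = 2600 m/s; transfer-periapsis v_p = √[μ(2/r₁ − 1/a_t)] = 3243 m/s.
At r₂: circular v_c2 = √(μ/r₂) = 1389 m/s; transfer-apoapsis v_a = √[μ(2/r₂ − 1/a_t)] = 925.4 m/s.
Δv₂ = v_c2 − v_a = 463.3 m/s.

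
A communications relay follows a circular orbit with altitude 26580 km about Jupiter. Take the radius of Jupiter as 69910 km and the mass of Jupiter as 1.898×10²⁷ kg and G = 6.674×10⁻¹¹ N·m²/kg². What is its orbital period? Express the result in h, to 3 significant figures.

μ = GM = 6.674×10⁻¹¹ × 1.898×10²⁷ = 1.267×10¹⁷ m³/s².
r = 69910 + 26580 = 96490 km = 9.6490×10⁷ m.
Kepler's third law: T = 2π√(r³/μ) = 2π√((9.649×10⁷)³ / 1.267×10¹⁷).
r³/μ = 7.092×10⁶ s², so T = 2π × 2.663×10³ = 1.673×10⁴ s.
Converting: 1.673×10⁴ s ÷ 3600 = 4.648 h.

T ≈ 4.65 h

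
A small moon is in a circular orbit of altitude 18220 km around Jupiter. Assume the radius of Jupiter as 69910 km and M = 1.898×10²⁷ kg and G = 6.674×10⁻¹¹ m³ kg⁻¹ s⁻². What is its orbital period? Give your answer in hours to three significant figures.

T ≈ 4.06 hours

μ = GM = 6.674×10⁻¹¹ × 1.898×10²⁷ = 1.267×10¹⁷ m³/s².
r = 69910 + 18220 = 88130 km = 8.8130×10⁷ m.
Kepler's third law: T = 2π√(r³/μ) = 2π√((8.813×10⁷)³ / 1.267×10¹⁷).
r³/μ = 5.404×10⁶ s², so T = 2π × 2.325×10³ = 1.461×10⁴ s.
Converting: 1.461×10⁴ s ÷ 3600 = 4.057 hours.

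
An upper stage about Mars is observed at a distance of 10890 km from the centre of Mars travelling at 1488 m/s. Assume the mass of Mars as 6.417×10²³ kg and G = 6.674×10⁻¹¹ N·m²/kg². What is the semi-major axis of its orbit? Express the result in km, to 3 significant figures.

a ≈ 7580 km

μ = GM = 6.674×10⁻¹¹ × 6.417×10²³ = 4.283×10¹³ m³/s².
r = 1.089×10⁷ m.
Vis-viva rearranged: 1/a = 2/r − v²/μ = 1.837×10⁻⁷ − 5.170×10⁻⁸ = 1.320×10⁻⁷ m⁻¹.
a = 7.578×10⁶ m = 7578.3 km.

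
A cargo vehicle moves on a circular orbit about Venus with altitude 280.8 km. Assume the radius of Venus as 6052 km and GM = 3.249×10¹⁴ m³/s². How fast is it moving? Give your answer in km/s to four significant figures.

v ≈ 7.163 km/s

r = 6052 + 280.8 = 6332.8 km = 6.3328×10⁶ m.
For a circular orbit v = √(μ/r) = √(3.249×10¹⁴ / 6.333×10⁶) = √(5.130×10⁷) = 7163 m/s.
That is 7.163 km/s.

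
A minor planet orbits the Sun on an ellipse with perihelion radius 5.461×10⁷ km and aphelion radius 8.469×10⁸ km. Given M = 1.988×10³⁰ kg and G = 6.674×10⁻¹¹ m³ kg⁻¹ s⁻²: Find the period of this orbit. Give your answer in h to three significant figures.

T ≈ 45900 h

μ = GM = 6.674×10⁻¹¹ × 1.988×10³⁰ = 1.327×10²⁰ m³/s².
Semi-major axis a = (r_p + r_a)/2 = (5.4610×10⁷ + 8.4690×10⁸)/2 = 4.5076×10⁸ km = 4.508×10¹¹ m.
By Kepler's third law T = 2π√(a³/μ) = 2π × 2.627×10⁷ = 1.651×10⁸ s.
= 45860 h.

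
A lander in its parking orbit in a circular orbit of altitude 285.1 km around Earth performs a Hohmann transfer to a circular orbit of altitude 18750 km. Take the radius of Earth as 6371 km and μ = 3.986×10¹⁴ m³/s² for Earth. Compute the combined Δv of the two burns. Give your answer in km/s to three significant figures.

r₁ = 6371 + 285.1 = 6656.1 km = 6.6561×10⁶ m.
r₂ = 6371 + 18750 = 25121 km = 2.5121×10⁷ m.
Transfer ellipse a_t = (r₁ + r₂)/2 = 1.589×10⁷ m.
At r₁: circular v_c1 = √(μ/r₁) = 7739 m/s; transfer-perigee v_p = √[μ(2/r₁ − 1/a_t)] = 9730 m/s.
Δv₁ = v_p − v_c1 = 1992 m/s.
At r₂: circular v_c2 = √(μ/r₂) = 3983 m/s; transfer-apogee v_a = √[μ(2/r₂ − 1/a_t)] = 2578 m/s.
Δv₂ = v_c2 − v_a = 1405 m/s.
Total Δv = Δv₁ + Δv₂ = 3397 m/s = 3.397 km/s.

Δv_total ≈ 3.40 km/s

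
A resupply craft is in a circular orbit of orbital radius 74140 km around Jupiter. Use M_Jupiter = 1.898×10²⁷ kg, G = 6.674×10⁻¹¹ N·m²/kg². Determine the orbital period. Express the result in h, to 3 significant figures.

T ≈ 3.13 h

μ = GM = 6.674×10⁻¹¹ × 1.898×10²⁷ = 1.267×10¹⁷ m³/s².
r = 74140 km = 7.414×10⁷ m.
Kepler's third law: T = 2π√(r³/μ) = 2π√((7.414×10⁷)³ / 1.267×10¹⁷).
r³/μ = 3.217×10⁶ s², so T = 2π × 1.794×10³ = 1.127×10⁴ s.
Converting: 1.127×10⁴ s ÷ 3600 = 3.131 h.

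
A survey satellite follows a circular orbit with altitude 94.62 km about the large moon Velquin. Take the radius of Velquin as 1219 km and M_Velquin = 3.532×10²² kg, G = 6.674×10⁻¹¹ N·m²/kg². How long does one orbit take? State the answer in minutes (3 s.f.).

μ = GM = 6.674×10⁻¹¹ × 3.532×10²² = 2.357×10¹² m³/s².
r = 1219 + 94.62 = 1313.6 km = 1.3136×10⁶ m.
Kepler's third law: T = 2π√(r³/μ) = 2π√((1.314×10⁶)³ / 2.357×10¹²).
r³/μ = 9.616×10⁵ s², so T = 2π × 9.806×10² = 6.161×10³ s.
Converting: 6.161×10³ s ÷ 60.00 = 102.7 minutes.

T ≈ 103 minutes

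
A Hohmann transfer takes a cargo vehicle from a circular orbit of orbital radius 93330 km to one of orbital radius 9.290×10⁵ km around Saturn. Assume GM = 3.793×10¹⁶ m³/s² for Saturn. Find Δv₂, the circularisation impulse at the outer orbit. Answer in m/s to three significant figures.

Δv ≈ 3660 m/s

r₁ = 93330 km = 9.333×10⁷ m.
r₂ = 9.290×10⁵ km = 9.290×10⁸ m.
Transfer ellipse a_t = (r₁ + r₂)/2 = 5.112×10⁸ m.
At r₁: circular v_c1 = √(μ/r₁) = 20160 m/s; transfer-perikrone v_p = √[μ(2/r₁ − 1/a_t)] = 27180 m/s.
At r₂: circular v_c2 = √(μ/r₂) = 6390 m/s; transfer-apokrone v_a = √[μ(2/r₂ − 1/a_t)] = 2730 m/s.
Δv₂ = v_c2 − v_a = 3659 m/s.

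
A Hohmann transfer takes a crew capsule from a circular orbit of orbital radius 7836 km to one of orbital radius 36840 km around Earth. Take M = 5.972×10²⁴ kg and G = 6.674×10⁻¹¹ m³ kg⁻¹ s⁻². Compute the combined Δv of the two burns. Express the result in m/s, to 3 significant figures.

μ = GM = 6.674×10⁻¹¹ × 5.972×10²⁴ = 3.986×10¹⁴ m³/s².
r₁ = 7836 km = 7.836×10⁶ m.
r₂ = 36840 km = 3.684×10⁷ m.
Transfer ellipse a_t = (r₁ + r₂)/2 = 2.234×10⁷ m.
At r₁: circular v_c1 = √(μ/r₁) = 7132 m/s; transfer-perigee v_p = √[μ(2/r₁ − 1/a_t)] = 9159 m/s.
Δv₁ = v_p − v_c1 = 2027 m/s.
At r₂: circular v_c2 = √(μ/r₂) = 3289 m/s; transfer-apogee v_a = √[μ(2/r₂ − 1/a_t)] = 1948 m/s.
Δv₂ = v_c2 − v_a = 1341 m/s.
Total Δv = Δv₁ + Δv₂ = 3368 m/s.

Δv_total ≈ 3370 m/s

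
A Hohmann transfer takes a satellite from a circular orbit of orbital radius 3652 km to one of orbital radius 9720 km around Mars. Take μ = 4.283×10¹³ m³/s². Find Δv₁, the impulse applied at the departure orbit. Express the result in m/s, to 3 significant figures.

r₁ = 3652 km = 3.652×10⁶ m.
r₂ = 9720 km = 9.720×10⁶ m.
Transfer ellipse a_t = (r₁ + r₂)/2 = 6.686×10⁶ m.
At r₁: circular v_c1 = √(μ/r₁) = 3425 m/s; transfer-periapsis v_p = √[μ(2/r₁ − 1/a_t)] = 4129 m/s.
Δv₁ = v_p − v_c1 = 704.5 m/s.

Δv ≈ 705 m/s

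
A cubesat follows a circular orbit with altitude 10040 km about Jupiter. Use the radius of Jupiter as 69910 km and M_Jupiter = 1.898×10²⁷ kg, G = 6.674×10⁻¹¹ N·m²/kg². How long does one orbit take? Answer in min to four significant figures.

μ = GM = 6.674×10⁻¹¹ × 1.898×10²⁷ = 1.267×10¹⁷ m³/s².
r = 69910 + 10040 = 79950 km = 7.9950×10⁷ m.
Kepler's third law: T = 2π√(r³/μ) = 2π√((7.995×10⁷)³ / 1.267×10¹⁷).
r³/μ = 4.034×10⁶ s², so T = 2π × 2.009×10³ = 1.262×10⁴ s.
Converting: 1.262×10⁴ s ÷ 60.00 = 210.3 min.

T ≈ 210.3 min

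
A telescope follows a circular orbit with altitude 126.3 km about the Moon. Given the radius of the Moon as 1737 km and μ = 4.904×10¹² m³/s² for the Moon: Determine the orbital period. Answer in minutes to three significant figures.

T ≈ 120 minutes

r = 1737 + 126.3 = 1863.3 km = 1.8633×10⁶ m.
Kepler's third law: T = 2π√(r³/μ) = 2π√((1.863×10⁶)³ / 4.904×10¹²).
r³/μ = 1.319×10⁶ s², so T = 2π × 1.149×10³ = 7.217×10³ s.
Converting: 7.217×10³ s ÷ 60.00 = 120.3 minutes.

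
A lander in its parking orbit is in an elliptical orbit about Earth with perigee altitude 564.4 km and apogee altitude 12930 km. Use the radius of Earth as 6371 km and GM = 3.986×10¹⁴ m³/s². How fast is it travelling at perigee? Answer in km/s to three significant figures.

r_p = 6371 + 564.4 = 6935.4 km = 6.9354×10⁶ m.
r_a = 6371 + 12930 = 19301 km = 1.9301×10⁷ m.
Semi-major axis a = (r_p + r_a)/2 = 13118 km = 1.312×10⁷ m.
Vis-viva: v² = μ(2/r − 1/a) = 3.986×10¹⁴ × (2.884×10⁻⁷ − 7.623×10⁻⁸) = 8.456×10⁷ m²/s².
v = 9196 m/s = 9.196 km/s.

v ≈ 9.20 km/s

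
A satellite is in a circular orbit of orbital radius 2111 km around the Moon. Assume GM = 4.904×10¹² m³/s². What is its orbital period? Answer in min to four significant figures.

r = 2111 km = 2.111×10⁶ m.
Kepler's third law: T = 2π√(r³/μ) = 2π√((2.111×10⁶)³ / 4.904×10¹²).
r³/μ = 1.918×10⁶ s², so T = 2π × 1.385×10³ = 8.702×10³ s.
Converting: 8.702×10³ s ÷ 60.00 = 145.0 min.

T ≈ 145.0 min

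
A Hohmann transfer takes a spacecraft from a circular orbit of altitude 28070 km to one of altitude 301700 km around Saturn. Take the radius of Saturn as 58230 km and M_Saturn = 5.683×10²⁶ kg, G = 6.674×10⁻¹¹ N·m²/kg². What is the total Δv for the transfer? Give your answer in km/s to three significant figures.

μ = GM = 6.674×10⁻¹¹ × 5.683×10²⁶ = 3.793×10¹⁶ m³/s².
r₁ = 58230 + 28070 = 86300 km = 8.6300×10⁷ m.
r₂ = 58230 + 301700 = 359930 km = 3.5993×10⁸ m.
Transfer ellipse a_t = (r₁ + r₂)/2 = 2.231×10⁸ m.
At r₁: circular v_c1 = √(μ/r₁) = 20960 m/s; transfer-perikrone v_p = √[μ(2/r₁ − 1/a_t)] = 26630 m/s.
Δv₁ = v_p − v_c1 = 5663 m/s.
At r₂: circular v_c2 = √(μ/r₂) = 10270 m/s; transfer-apokrone v_a = √[μ(2/r₂ − 1/a_t)] = 6384 m/s.
Δv₂ = v_c2 − v_a = 3881 m/s.
Total Δv = Δv₁ + Δv₂ = 9544 m/s = 9.544 km/s.

Δv_total ≈ 9.54 km/s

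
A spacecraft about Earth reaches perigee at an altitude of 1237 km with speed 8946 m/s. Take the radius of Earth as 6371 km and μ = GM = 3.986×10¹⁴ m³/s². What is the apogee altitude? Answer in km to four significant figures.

r_p = 6371 + 1237 = 7608.0 km = 7.608×10⁶ m.
Specific energy ε = v²/2 − μ/r = -1.238×10⁷ J/kg, so a = −μ/(2ε) = 1.610×10⁷ m.
The apsides satisfy r_p + r_a = 2a, so the apogee radius is 2a − r_p = 2.460×10⁷ m = 24598 km.
Apogee altitude = 24598 − 6371 = 18227 km.

apogee altitude ≈ 18230 km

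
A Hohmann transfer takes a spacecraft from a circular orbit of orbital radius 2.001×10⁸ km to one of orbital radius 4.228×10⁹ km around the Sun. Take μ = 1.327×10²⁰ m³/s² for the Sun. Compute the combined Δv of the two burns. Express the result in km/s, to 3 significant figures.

Δv_total ≈ 13.8 km/s

r₁ = 2.001×10⁸ km = 2.001×10¹¹ m.
r₂ = 4.228×10⁹ km = 4.228×10¹² m.
Transfer ellipse a_t = (r₁ + r₂)/2 = 2.214×10¹² m.
At r₁: circular v_c1 = √(μ/r₁) = 25750 m/s; transfer-perihelion v_p = √[μ(2/r₁ − 1/a_t)] = 35590 m/s.
Δv₁ = v_p − v_c1 = 9834 m/s.
At r₂: circular v_c2 = √(μ/r₂) = 5602 m/s; transfer-aphelion v_a = √[μ(2/r₂ − 1/a_t)] = 1684 m/s.
Δv₂ = v_c2 − v_a = 3918 m/s.
Total Δv = Δv₁ + Δv₂ = 13750 m/s = 13.75 km/s.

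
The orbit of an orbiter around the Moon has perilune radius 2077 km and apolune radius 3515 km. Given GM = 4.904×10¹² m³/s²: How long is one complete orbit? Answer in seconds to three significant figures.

T ≈ 13300 seconds

Semi-major axis a = (r_p + r_a)/2 = (2077.0 + 3515.0)/2 = 2796.0 km = 2.796×10⁶ m.
By Kepler's third law T = 2π√(a³/μ) = 2π × 2.111×10³ = 1.327×10⁴ s.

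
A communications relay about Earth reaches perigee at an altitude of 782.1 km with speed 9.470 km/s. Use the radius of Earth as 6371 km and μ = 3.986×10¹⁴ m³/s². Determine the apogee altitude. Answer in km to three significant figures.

apogee altitude ≈ 23100 km

r_p = 6371 + 782.1 = 7153.1 km = 7.153×10⁶ m.
Specific energy ε = v²/2 − μ/r = -1.088×10⁷ J/kg, so a = −μ/(2ε) = 1.831×10⁷ m.
The apsides satisfy r_p + r_a = 2a, so the apogee radius is 2a − r_p = 2.947×10⁷ m = 29471 km.
Apogee altitude = 29471 − 6371 = 23100 km.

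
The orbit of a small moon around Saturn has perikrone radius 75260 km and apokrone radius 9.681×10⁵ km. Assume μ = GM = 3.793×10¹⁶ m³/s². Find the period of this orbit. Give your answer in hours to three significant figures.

Semi-major axis a = (r_p + r_a)/2 = (75260 + 9.6810×10⁵)/2 = 5.2168×10⁵ km = 5.217×10⁸ m.
By Kepler's third law T = 2π√(a³/μ) = 2π × 6.118×10⁴ = 3.844×10⁵ s.
= 106.8 hours.

T ≈ 107 hours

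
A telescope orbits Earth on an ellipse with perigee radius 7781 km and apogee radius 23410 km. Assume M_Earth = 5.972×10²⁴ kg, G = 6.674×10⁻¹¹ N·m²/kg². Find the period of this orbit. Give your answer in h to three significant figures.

T ≈ 5.38 h

μ = GM = 6.674×10⁻¹¹ × 5.972×10²⁴ = 3.986×10¹⁴ m³/s².
Semi-major axis a = (r_p + r_a)/2 = (7781.0 + 23410)/2 = 15596 km = 1.560×10⁷ m.
By Kepler's third law T = 2π√(a³/μ) = 2π × 3.085×10³ = 1.938×10⁴ s.
= 5.384 h.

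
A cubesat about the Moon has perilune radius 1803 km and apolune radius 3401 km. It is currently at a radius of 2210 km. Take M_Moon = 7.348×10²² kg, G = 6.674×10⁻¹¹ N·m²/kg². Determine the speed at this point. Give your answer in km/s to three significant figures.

v ≈ 1.60 km/s

μ = GM = 6.674×10⁻¹¹ × 7.348×10²² = 4.904×10¹² m³/s².
Semi-major axis a = (r_p + r_a)/2 = 2602.0 km = 2.602×10⁶ m.
Vis-viva: v² = μ(2/r − 1/a) = 4.904×10¹² × (9.050×10⁻⁷ − 3.843×10⁻⁷) = 2.553×10⁶ m²/s².
v = 1598 m/s = 1.598 km/s.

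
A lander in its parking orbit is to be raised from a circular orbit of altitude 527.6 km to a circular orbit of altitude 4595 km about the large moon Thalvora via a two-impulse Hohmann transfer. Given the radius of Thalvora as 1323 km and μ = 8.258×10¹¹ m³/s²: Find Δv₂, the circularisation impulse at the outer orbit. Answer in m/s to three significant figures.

Δv ≈ 116 m/s

r₁ = 1323 + 527.6 = 1850.6 km = 1.8506×10⁶ m.
r₂ = 1323 + 4595 = 5918.0 km = 5.9180×10⁶ m.
Transfer ellipse a_t = (r₁ + r₂)/2 = 3.884×10⁶ m.
At r₁: circular v_c1 = √(μ/r₁) = 668.0 m/s; transfer-periapsis v_p = √[μ(2/r₁ − 1/a_t)] = 824.5 m/s.
At r₂: circular v_c2 = √(μ/r₂) = 373.6 m/s; transfer-apoapsis v_a = √[μ(2/r₂ − 1/a_t)] = 257.8 m/s.
Δv₂ = v_c2 − v_a = 115.7 m/s.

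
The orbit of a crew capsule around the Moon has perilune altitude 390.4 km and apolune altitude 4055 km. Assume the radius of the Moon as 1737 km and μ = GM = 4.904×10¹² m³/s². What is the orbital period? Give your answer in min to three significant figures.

T ≈ 373 min

r_p = 1737 + 390.4 = 2127.4 km = 2.1274×10⁶ m.
r_a = 1737 + 4055 = 5792.0 km = 5.7920×10⁶ m.
Semi-major axis a = (r_p + r_a)/2 = (2127.4 + 5792.0)/2 = 3959.7 km = 3.960×10⁶ m.
By Kepler's third law T = 2π√(a³/μ) = 2π × 3.558×10³ = 2.236×10⁴ s.
= 372.6 min.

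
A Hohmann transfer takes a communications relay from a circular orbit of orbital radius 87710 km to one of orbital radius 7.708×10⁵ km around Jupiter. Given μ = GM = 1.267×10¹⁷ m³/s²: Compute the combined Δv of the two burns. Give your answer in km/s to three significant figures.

Δv_total ≈ 19.9 km/s

r₁ = 87710 km = 8.771×10⁷ m.
r₂ = 7.708×10⁵ km = 7.708×10⁸ m.
Transfer ellipse a_t = (r₁ + r₂)/2 = 4.293×10⁸ m.
At r₁: circular v_c1 = √(μ/r₁) = 38010 m/s; transfer-perijove v_p = √[μ(2/r₁ − 1/a_t)] = 50930 m/s.
Δv₁ = v_p − v_c1 = 12920 m/s.
At r₂: circular v_c2 = √(μ/r₂) = 12820 m/s; transfer-apojove v_a = √[μ(2/r₂ − 1/a_t)] = 5795 m/s.
Δv₂ = v_c2 − v_a = 7025 m/s.
Total Δv = Δv₁ + Δv₂ = 19950 m/s = 19.95 km/s.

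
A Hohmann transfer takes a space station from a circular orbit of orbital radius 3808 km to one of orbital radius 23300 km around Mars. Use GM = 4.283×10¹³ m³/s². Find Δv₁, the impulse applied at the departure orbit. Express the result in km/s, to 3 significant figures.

Δv ≈ 1.04 km/s

r₁ = 3808 km = 3.808×10⁶ m.
r₂ = 23300 km = 2.330×10⁷ m.
Transfer ellipse a_t = (r₁ + r₂)/2 = 1.355×10⁷ m.
At r₁: circular v_c1 = √(μ/r₁) = 3354 m/s; transfer-periapsis v_p = √[μ(2/r₁ − 1/a_t)] = 4397 m/s.
Δv₁ = v_p − v_c1 = 1043 m/s.
= 1.043 km/s.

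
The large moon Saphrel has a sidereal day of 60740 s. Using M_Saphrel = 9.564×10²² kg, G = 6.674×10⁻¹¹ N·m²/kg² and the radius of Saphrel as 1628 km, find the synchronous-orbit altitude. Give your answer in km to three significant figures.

μ = GM = 6.674×10⁻¹¹ × 9.564×10²² = 6.383×10¹² m³/s².
A synchronous orbit has period T, so by Kepler's third law a = (μT²/4π²)^(1/3).
μT²/4π² = 6.383×10¹² × (6.074×10⁴)² / 39.48 = 5.965×10²⁰ m³.
a = 8.418×10⁶ m = 8417.9 km.
Altitude h = a − R = 8417.9 − 1628 = 6789.9 km.

h_sync ≈ 6790 km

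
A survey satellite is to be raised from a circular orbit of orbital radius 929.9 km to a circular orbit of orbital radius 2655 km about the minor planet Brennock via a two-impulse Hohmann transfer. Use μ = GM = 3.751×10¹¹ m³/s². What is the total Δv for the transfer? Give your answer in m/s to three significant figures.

Δv_total ≈ 243 m/s

r₁ = 929.9 km = 9.299×10⁵ m.
r₂ = 2655 km = 2.655×10⁶ m.
Transfer ellipse a_t = (r₁ + r₂)/2 = 1.792×10⁶ m.
At r₁: circular v_c1 = √(μ/r₁) = 635.1 m/s; transfer-periapsis v_p = √[μ(2/r₁ − 1/a_t)] = 773.0 m/s.
Δv₁ = v_p − v_c1 = 137.9 m/s.
At r₂: circular v_c2 = √(μ/r₂) = 375.9 m/s; transfer-apoapsis v_a = √[μ(2/r₂ − 1/a_t)] = 270.7 m/s.
Δv₂ = v_c2 − v_a = 105.1 m/s.
Total Δv = Δv₁ + Δv₂ = 243.0 m/s.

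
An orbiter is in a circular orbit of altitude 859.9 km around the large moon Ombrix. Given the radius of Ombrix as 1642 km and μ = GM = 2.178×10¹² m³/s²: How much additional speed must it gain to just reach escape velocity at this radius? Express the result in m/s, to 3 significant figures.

Δv ≈ 386 m/s

r = 1642 + 859.9 = 2501.9 km = 2.5019×10⁶ m.
Circular speed v_c = √(μ/r) = 933.0 m/s.
Escape speed v_esc = √(2μ/r) = √2 × v_c = 1319 m/s.
Δv = v_esc − v_c = 386.5 m/s.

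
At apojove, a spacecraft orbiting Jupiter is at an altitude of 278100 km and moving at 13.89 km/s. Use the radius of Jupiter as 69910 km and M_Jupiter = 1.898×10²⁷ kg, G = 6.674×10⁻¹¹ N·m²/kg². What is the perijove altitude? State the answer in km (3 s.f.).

μ = GM = 6.674×10⁻¹¹ × 1.898×10²⁷ = 1.267×10¹⁷ m³/s².
r_a = 69910 + 278100 = 3.4801×10⁵ km = 3.480×10⁸ m.
Specific energy ε = v²/2 − μ/r = -2.675×10⁸ J/kg, so a = −μ/(2ε) = 2.367×10⁸ m.
The apsides satisfy r_p + r_a = 2a, so the perijove radius is 2a − r_a = 1.255×10⁸ m = 1.2549×10⁵ km.
Perijove altitude = 1.2549×10⁵ − 69910 = 55578 km.

perijove altitude ≈ 55600 km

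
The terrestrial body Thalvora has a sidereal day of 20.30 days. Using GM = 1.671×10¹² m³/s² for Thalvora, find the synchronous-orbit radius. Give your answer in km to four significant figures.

r_sync ≈ 50680 km

T = 20.30 days = 1.754×10⁶ s.
A synchronous orbit has period T, so by Kepler's third law a = (μT²/4π²)^(1/3).
μT²/4π² = 1.671×10¹² × (1.754×10⁶)² / 39.48 = 1.302×10²³ m³.
a = 5.068×10⁷ m = 50685 km.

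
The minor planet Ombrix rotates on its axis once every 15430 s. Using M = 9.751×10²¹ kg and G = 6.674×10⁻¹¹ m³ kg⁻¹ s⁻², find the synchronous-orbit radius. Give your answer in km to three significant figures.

r_sync ≈ 1580 km

μ = GM = 6.674×10⁻¹¹ × 9.751×10²¹ = 6.508×10¹¹ m³/s².
A synchronous orbit has period T, so by Kepler's third law a = (μT²/4π²)^(1/3).
μT²/4π² = 6.508×10¹¹ × (1.543×10⁴)² / 39.48 = 3.925×10¹⁸ m³.
a = 1.577×10⁶ m = 1577.4 km.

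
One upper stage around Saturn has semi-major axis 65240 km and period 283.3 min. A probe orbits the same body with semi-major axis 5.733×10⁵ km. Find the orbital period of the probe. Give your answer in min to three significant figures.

T₂ ≈ 7380 min

Kepler's third law: T² ∝ a³, so T₂ = T₁ (a₂/a₁)^(3/2).
a₂/a₁ = 8.788, (a₂/a₁)^(3/2) = 26.05.
T₂ = 283.3 × 26.05 = 7380 min.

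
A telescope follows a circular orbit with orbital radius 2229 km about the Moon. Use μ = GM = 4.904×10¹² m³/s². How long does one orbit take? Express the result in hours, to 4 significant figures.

r = 2229 km = 2.229×10⁶ m.
Kepler's third law: T = 2π√(r³/μ) = 2π√((2.229×10⁶)³ / 4.904×10¹²).
r³/μ = 2.258×10⁶ s², so T = 2π × 1.503×10³ = 9.442×10³ s.
Converting: 9.442×10³ s ÷ 3600 = 2.623 hours.

T ≈ 2.623 hours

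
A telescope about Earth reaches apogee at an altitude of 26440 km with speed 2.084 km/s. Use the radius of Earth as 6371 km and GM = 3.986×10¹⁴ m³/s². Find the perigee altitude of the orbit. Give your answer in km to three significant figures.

r_a = 6371 + 26440 = 32811 km = 3.281×10⁷ m.
Specific energy ε = v²/2 − μ/r = -9.977×10⁶ J/kg, so a = −μ/(2ε) = 1.998×10⁷ m.
The apsides satisfy r_p + r_a = 2a, so the perigee radius is 2a − r_a = 7.142×10⁶ m = 7141.5 km.
Perigee altitude = 7141.5 − 6371 = 770.54 km.

perigee altitude ≈ 771 km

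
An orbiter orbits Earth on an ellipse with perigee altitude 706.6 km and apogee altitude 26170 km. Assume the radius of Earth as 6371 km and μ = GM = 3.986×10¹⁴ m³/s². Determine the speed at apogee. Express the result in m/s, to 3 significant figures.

v ≈ 2090 m/s

r_p = 6371 + 706.6 = 7077.6 km = 7.0776×10⁶ m.
r_a = 6371 + 26170 = 32541 km = 3.2541×10⁷ m.
Semi-major axis a = (r_p + r_a)/2 = 19809 km = 1.981×10⁷ m.
Vis-viva: v² = μ(2/r − 1/a) = 3.986×10¹⁴ × (6.146×10⁻⁸ − 5.048×10⁻⁸) = 4.376×10⁶ m²/s².
v = 2092 m/s.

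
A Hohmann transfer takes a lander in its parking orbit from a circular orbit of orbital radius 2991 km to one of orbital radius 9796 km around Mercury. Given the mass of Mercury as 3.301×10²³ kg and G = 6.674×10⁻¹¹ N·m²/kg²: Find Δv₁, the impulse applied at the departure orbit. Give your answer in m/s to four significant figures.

μ = GM = 6.674×10⁻¹¹ × 3.301×10²³ = 2.203×10¹³ m³/s².
r₁ = 2991 km = 2.991×10⁶ m.
r₂ = 9796 km = 9.796×10⁶ m.
Transfer ellipse a_t = (r₁ + r₂)/2 = 6.394×10⁶ m.
At r₁: circular v_c1 = √(μ/r₁) = 2714 m/s; transfer-periherm v_p = √[μ(2/r₁ − 1/a_t)] = 3359 m/s.
Δv₁ = v_p − v_c1 = 645.4 m/s.

Δv ≈ 645.4 m/s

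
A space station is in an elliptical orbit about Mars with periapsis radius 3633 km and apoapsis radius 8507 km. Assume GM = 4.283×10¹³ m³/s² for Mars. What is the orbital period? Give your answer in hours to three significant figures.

Semi-major axis a = (r_p + r_a)/2 = (3633.0 + 8507.0)/2 = 6070.0 km = 6.070×10⁶ m.
By Kepler's third law T = 2π√(a³/μ) = 2π × 2.285×10³ = 1.436×10⁴ s.
= 3.988 hours.

T ≈ 3.99 hours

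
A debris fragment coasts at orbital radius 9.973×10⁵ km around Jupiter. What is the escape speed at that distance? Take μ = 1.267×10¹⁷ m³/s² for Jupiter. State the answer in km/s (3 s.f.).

r = 9.973×10⁵ km = 9.973×10⁸ m.
Escape speed v_esc = √(2μ/r) = √(2 × 1.267×10¹⁷ / 9.973×10⁸) = √(2.541×10⁸) = 15940 m/s.
= 15.94 km/s.

v_esc ≈ 15.9 km/s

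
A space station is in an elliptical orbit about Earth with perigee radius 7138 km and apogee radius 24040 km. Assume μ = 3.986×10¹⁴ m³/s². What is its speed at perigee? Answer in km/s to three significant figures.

Semi-major axis a = (r_p + r_a)/2 = 15589 km = 1.559×10⁷ m.
Vis-viva: v² = μ(2/r − 1/a) = 3.986×10¹⁴ × (2.802×10⁻⁷ − 6.415×10⁻⁸) = 8.611×10⁷ m²/s².
v = 9280 m/s = 9.280 km/s.

v ≈ 9.28 km/s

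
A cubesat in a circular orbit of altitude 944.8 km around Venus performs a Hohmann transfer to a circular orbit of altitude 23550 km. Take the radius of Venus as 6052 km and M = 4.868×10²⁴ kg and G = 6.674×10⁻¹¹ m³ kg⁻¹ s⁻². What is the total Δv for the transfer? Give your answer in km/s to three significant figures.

Δv_total ≈ 3.12 km/s

μ = GM = 6.674×10⁻¹¹ × 4.868×10²⁴ = 3.249×10¹⁴ m³/s².
r₁ = 6052 + 944.8 = 6996.8 km = 6.9968×10⁶ m.
r₂ = 6052 + 23550 = 29602 km = 2.9602×10⁷ m.
Transfer ellipse a_t = (r₁ + r₂)/2 = 1.830×10⁷ m.
At r₁: circular v_c1 = √(μ/r₁) = 6814 m/s; transfer-periapsis v_p = √[μ(2/r₁ − 1/a_t)] = 8667 m/s.
Δv₁ = v_p − v_c1 = 1853 m/s.
At r₂: circular v_c2 = √(μ/r₂) = 3313 m/s; transfer-apoapsis v_a = √[μ(2/r₂ − 1/a_t)] = 2049 m/s.
Δv₂ = v_c2 − v_a = 1264 m/s.
Total Δv = Δv₁ + Δv₂ = 3117 m/s = 3.117 km/s.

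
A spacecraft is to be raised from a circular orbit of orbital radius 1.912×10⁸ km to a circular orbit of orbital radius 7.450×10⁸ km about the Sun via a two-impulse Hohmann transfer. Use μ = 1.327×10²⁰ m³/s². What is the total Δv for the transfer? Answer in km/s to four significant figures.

Δv_total ≈ 11.71 km/s

r₁ = 1.912×10⁸ km = 1.912×10¹¹ m.
r₂ = 7.450×10⁸ km = 7.450×10¹¹ m.
Transfer ellipse a_t = (r₁ + r₂)/2 = 4.681×10¹¹ m.
At r₁: circular v_c1 = √(μ/r₁) = 26340 m/s; transfer-perihelion v_p = √[μ(2/r₁ − 1/a_t)] = 33240 m/s.
Δv₁ = v_p − v_c1 = 6891 m/s.
At r₂: circular v_c2 = √(μ/r₂) = 13350 m/s; transfer-aphelion v_a = √[μ(2/r₂ − 1/a_t)] = 8530 m/s.
Δv₂ = v_c2 − v_a = 4817 m/s.
Total Δv = Δv₁ + Δv₂ = 11710 m/s = 11.71 km/s.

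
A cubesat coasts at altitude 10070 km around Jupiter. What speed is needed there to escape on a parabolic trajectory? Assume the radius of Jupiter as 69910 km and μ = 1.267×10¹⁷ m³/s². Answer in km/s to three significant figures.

v_esc ≈ 56.3 km/s

r = 69910 + 10070 = 79980 km = 7.9980×10⁷ m.
Escape speed v_esc = √(2μ/r) = √(2 × 1.267×10¹⁷ / 7.998×10⁷) = √(3.168×10⁹) = 56290 m/s.
= 56.29 km/s.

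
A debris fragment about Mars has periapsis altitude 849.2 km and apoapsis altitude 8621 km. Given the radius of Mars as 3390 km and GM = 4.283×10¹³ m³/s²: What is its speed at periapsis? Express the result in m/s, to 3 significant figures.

r_p = 3390 + 849.2 = 4239.2 km = 4.2392×10⁶ m.
r_a = 3390 + 8621 = 12011 km = 1.2011×10⁷ m.
Semi-major axis a = (r_p + r_a)/2 = 8125.1 km = 8.125×10⁶ m.
Vis-viva: v² = μ(2/r − 1/a) = 4.283×10¹³ × (4.718×10⁻⁷ − 1.231×10⁻⁷) = 1.494×10⁷ m²/s².
v = 3865 m/s.

v ≈ 3860 m/s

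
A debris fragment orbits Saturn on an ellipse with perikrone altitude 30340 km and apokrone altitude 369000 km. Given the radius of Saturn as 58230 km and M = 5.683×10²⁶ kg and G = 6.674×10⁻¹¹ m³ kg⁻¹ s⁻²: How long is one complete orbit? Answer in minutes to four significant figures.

μ = GM = 6.674×10⁻¹¹ × 5.683×10²⁶ = 3.793×10¹⁶ m³/s².
r_p = 58230 + 30340 = 88570 km = 8.8570×10⁷ m.
r_a = 58230 + 369000 = 427230 km = 4.2723×10⁸ m.
Semi-major axis a = (r_p + r_a)/2 = (88570 + 4.2723×10⁵)/2 = 2.5790×10⁵ km = 2.579×10⁸ m.
By Kepler's third law T = 2π√(a³/μ) = 2π × 2.127×10⁴ = 1.336×10⁵ s.
= 2227 minutes.

T ≈ 2227 minutes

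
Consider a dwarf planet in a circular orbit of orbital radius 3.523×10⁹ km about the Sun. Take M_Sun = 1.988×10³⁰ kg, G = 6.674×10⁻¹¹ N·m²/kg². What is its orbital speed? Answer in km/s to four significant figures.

μ = GM = 6.674×10⁻¹¹ × 1.988×10³⁰ = 1.327×10²⁰ m³/s².
r = 3.523×10⁹ km = 3.523×10¹² m.
For a circular orbit v = √(μ/r) = √(1.327×10²⁰ / 3.523×10¹²) = √(3.766×10⁷) = 6137 m/s.
That is 6.137 km/s.

v ≈ 6.137 km/s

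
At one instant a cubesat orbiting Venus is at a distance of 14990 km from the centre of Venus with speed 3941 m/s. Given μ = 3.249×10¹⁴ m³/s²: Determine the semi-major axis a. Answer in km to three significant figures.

a ≈ 11700 km

r = 1.499×10⁷ m.
Vis-viva rearranged: 1/a = 2/r − v²/μ = 1.334×10⁻⁷ − 4.780×10⁻⁸ = 8.562×10⁻⁸ m⁻¹.
a = 1.168×10⁷ m = 11680 km.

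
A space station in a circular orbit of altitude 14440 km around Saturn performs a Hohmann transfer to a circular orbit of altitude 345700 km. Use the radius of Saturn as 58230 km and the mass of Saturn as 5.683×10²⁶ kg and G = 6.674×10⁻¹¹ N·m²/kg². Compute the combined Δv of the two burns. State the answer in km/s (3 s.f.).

μ = GM = 6.674×10⁻¹¹ × 5.683×10²⁶ = 3.793×10¹⁶ m³/s².
r₁ = 58230 + 14440 = 72670 km = 7.2670×10⁷ m.
r₂ = 58230 + 345700 = 403930 km = 4.0393×10⁸ m.
Transfer ellipse a_t = (r₁ + r₂)/2 = 2.383×10⁸ m.
At r₁: circular v_c1 = √(μ/r₁) = 22850 m/s; transfer-perikrone v_p = √[μ(2/r₁ − 1/a_t)] = 29740 m/s.
Δv₁ = v_p − v_c1 = 6898 m/s.
At r₂: circular v_c2 = √(μ/r₂) = 9690 m/s; transfer-apokrone v_a = √[μ(2/r₂ − 1/a_t)] = 5351 m/s.
Δv₂ = v_c2 − v_a = 4339 m/s.
Total Δv = Δv₁ + Δv₂ = 11240 m/s = 11.24 km/s.

Δv_total ≈ 11.2 km/s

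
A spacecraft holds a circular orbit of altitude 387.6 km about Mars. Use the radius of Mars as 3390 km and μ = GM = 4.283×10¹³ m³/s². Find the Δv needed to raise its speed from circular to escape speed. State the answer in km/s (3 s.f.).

Δv ≈ 1.39 km/s

r = 3390 + 387.6 = 3777.6 km = 3.7776×10⁶ m.
Circular speed v_c = √(μ/r) = 3367 m/s.
Escape speed v_esc = √(2μ/r) = √2 × v_c = 4762 m/s.
Δv = v_esc − v_c = 1395 m/s = 1.395 km/s.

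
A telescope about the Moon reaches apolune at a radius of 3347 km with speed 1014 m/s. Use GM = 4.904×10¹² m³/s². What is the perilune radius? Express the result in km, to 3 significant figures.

perilune radius ≈ 1810 km

r_a = 3.347×10⁶ m.
Specific energy ε = v²/2 − μ/r = -9.511×10⁵ J/kg, so a = −μ/(2ε) = 2.578×10⁶ m.
The apsides satisfy r_p + r_a = 2a, so the perilune radius is 2a − r_a = 1.809×10⁶ m = 1809.2 km.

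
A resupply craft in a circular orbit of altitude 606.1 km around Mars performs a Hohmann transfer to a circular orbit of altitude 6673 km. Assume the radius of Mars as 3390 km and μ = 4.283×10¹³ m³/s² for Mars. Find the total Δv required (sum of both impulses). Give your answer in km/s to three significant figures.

r₁ = 3390 + 606.1 = 3996.1 km = 3.9961×10⁶ m.
r₂ = 3390 + 6673 = 10063 km = 1.0063×10⁷ m.
Transfer ellipse a_t = (r₁ + r₂)/2 = 7.030×10⁶ m.
At r₁: circular v_c1 = √(μ/r₁) = 3274 m/s; transfer-periapsis v_p = √[μ(2/r₁ − 1/a_t)] = 3917 m/s.
Δv₁ = v_p − v_c1 = 643.2 m/s.
At r₂: circular v_c2 = √(μ/r₂) = 2063 m/s; transfer-apoapsis v_a = √[μ(2/r₂ − 1/a_t)] = 1555 m/s.
Δv₂ = v_c2 − v_a = 507.6 m/s.
Total Δv = Δv₁ + Δv₂ = 1151 m/s = 1.151 km/s.

Δv_total ≈ 1.15 km/s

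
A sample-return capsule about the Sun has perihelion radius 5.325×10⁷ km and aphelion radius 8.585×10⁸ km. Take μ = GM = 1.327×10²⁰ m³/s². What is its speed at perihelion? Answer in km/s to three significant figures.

Semi-major axis a = (r_p + r_a)/2 = 4.5588×10⁸ km = 4.559×10¹¹ m.
Vis-viva: v² = μ(2/r − 1/a) = 1.327×10²⁰ × (3.756×10⁻¹¹ − 2.194×10⁻¹²) = 4.693×10⁹ m²/s².
v = 68510 m/s = 68.51 km/s.

v ≈ 68.5 km/s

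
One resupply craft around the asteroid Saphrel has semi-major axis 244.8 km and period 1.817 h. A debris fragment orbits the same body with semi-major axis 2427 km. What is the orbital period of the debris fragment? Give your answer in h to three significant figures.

T₂ ≈ 56.7 h

Kepler's third law: T² ∝ a³, so T₂ = T₁ (a₂/a₁)^(3/2).
a₂/a₁ = 9.914, (a₂/a₁)^(3/2) = 31.22.
T₂ = 1.817 × 31.22 = 56.72 h.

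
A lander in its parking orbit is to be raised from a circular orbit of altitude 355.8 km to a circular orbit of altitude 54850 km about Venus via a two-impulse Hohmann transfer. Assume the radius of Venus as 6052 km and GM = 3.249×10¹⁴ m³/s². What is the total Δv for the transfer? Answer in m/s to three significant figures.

Δv_total ≈ 3760 m/s

r₁ = 6052 + 355.8 = 6407.8 km = 6.4078×10⁶ m.
r₂ = 6052 + 54850 = 60902 km = 6.0902×10⁷ m.
Transfer ellipse a_t = (r₁ + r₂)/2 = 3.365×10⁷ m.
At r₁: circular v_c1 = √(μ/r₁) = 7121 m/s; transfer-periapsis v_p = √[μ(2/r₁ − 1/a_t)] = 9579 m/s.
Δv₁ = v_p − v_c1 = 2458 m/s.
At r₂: circular v_c2 = √(μ/r₂) = 2310 m/s; transfer-apoapsis v_a = √[μ(2/r₂ − 1/a_t)] = 1008 m/s.
Δv₂ = v_c2 − v_a = 1302 m/s.
Total Δv = Δv₁ + Δv₂ = 3760 m/s.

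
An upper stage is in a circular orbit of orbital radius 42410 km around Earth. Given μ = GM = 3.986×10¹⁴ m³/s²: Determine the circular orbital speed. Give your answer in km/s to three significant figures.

v ≈ 3.07 km/s

r = 42410 km = 4.241×10⁷ m.
For a circular orbit v = √(μ/r) = √(3.986×10¹⁴ / 4.241×10⁷) = √(9.399×10⁶) = 3066 m/s.
That is 3.066 km/s.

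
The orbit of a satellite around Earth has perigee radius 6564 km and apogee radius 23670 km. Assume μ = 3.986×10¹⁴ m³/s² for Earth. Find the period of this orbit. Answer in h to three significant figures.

Semi-major axis a = (r_p + r_a)/2 = (6564.0 + 23670)/2 = 15117 km = 1.512×10⁷ m.
By Kepler's third law T = 2π√(a³/μ) = 2π × 2.944×10³ = 1.850×10⁴ s.
= 5.138 h.

T ≈ 5.14 h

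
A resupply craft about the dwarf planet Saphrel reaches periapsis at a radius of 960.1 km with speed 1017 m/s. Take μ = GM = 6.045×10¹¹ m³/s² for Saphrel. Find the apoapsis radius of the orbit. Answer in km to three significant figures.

r_p = 9.601×10⁵ m.
Specific energy ε = v²/2 − μ/r = -1.125×10⁵ J/kg, so a = −μ/(2ε) = 2.687×10⁶ m.
The apsides satisfy r_p + r_a = 2a, so the apoapsis radius is 2a − r_p = 4.414×10⁶ m = 4414.3 km.

apoapsis radius ≈ 4410 km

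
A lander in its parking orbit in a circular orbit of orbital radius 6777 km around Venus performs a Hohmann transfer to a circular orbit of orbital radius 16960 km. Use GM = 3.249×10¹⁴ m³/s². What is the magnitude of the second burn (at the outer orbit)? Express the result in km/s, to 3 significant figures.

Δv ≈ 1.07 km/s

r₁ = 6777 km = 6.777×10⁶ m.
r₂ = 16960 km = 1.696×10⁷ m.
Transfer ellipse a_t = (r₁ + r₂)/2 = 1.187×10⁷ m.
At r₁: circular v_c1 = √(μ/r₁) = 6924 m/s; transfer-periapsis v_p = √[μ(2/r₁ − 1/a_t)] = 8277 m/s.
At r₂: circular v_c2 = √(μ/r₂) = 4377 m/s; transfer-apoapsis v_a = √[μ(2/r₂ − 1/a_t)] = 3307 m/s.
Δv₂ = v_c2 − v_a = 1069 m/s.
= 1.069 km/s.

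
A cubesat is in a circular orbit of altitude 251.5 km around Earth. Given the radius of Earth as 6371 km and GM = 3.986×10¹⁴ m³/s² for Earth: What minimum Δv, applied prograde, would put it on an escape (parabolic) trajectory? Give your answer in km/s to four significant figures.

Δv ≈ 3.214 km/s

r = 6371 + 251.5 = 6622.5 km = 6.6225×10⁶ m.
Circular speed v_c = √(μ/r) = 7758 m/s.
Escape speed v_esc = √(2μ/r) = √2 × v_c = 10970 m/s.
Δv = v_esc − v_c = 3214 m/s = 3.214 km/s.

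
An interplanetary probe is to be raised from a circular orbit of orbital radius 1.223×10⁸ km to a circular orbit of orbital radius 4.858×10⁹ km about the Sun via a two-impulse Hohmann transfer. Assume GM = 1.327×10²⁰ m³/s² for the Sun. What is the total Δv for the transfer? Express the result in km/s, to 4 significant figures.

r₁ = 1.223×10⁸ km = 1.223×10¹¹ m.
r₂ = 4.858×10⁹ km = 4.858×10¹² m.
Transfer ellipse a_t = (r₁ + r₂)/2 = 2.490×10¹² m.
At r₁: circular v_c1 = √(μ/r₁) = 32940 m/s; transfer-perihelion v_p = √[μ(2/r₁ − 1/a_t)] = 46010 m/s.
Δv₁ = v_p − v_c1 = 13070 m/s.
At r₂: circular v_c2 = √(μ/r₂) = 5226 m/s; transfer-aphelion v_a = √[μ(2/r₂ − 1/a_t)] = 1158 m/s.
Δv₂ = v_c2 − v_a = 4068 m/s.
Total Δv = Δv₁ + Δv₂ = 17140 m/s = 17.14 km/s.

Δv_total ≈ 17.14 km/s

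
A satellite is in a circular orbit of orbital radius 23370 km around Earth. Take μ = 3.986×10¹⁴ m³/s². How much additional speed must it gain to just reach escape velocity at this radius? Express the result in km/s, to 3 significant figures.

Δv ≈ 1.71 km/s

r = 23370 km = 2.337×10⁷ m.
Circular speed v_c = √(μ/r) = 4130 m/s.
Escape speed v_esc = √(2μ/r) = √2 × v_c = 5841 m/s.
Δv = v_esc − v_c = 1711 m/s = 1.711 km/s.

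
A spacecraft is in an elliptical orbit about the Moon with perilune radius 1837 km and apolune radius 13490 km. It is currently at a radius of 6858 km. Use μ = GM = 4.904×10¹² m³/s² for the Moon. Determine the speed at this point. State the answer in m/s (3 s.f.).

v ≈ 889 m/s

Semi-major axis a = (r_p + r_a)/2 = 7663.5 km = 7.664×10⁶ m.
Vis-viva: v² = μ(2/r − 1/a) = 4.904×10¹² × (2.916×10⁻⁷ − 1.305×10⁻⁷) = 7.902×10⁵ m²/s².
v = 889.0 m/s.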